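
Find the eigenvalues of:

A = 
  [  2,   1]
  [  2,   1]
tr(A) = 3, det(A) = 0
Characteristic polynomial: λ² - tr(A)λ + det(A) = λ² - 3λ
λ² - 3λ = λ(λ - 3)

λ = 3, 0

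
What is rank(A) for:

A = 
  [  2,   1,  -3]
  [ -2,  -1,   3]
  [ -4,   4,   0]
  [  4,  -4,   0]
rank(A) = 2

Row reduce:
R2 → R2 + (1)·R1
R3 → R3 + (2)·R1
R4 → R4 - (2)·R1
Swap R2 ↔ R3
R4 → R4 + (1)·R2
REF = 
  [  2,   1,  -3]
  [  0,   6,  -6]
  [  0,   0,   0]
  [  0,   0,   0]
Pivot columns: 1, 2 → 2 pivots.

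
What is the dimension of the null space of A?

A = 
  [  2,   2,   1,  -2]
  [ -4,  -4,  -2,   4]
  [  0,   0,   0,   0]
nullity(A) = 3

Row reduce:
R2 → R2 + (2)·R1
REF = 
  [  2,   2,   1,  -2]
  [  0,   0,   0,   0]
  [  0,   0,   0,   0]
Pivot columns: 1 → 1 pivot.
rank(A) = 1, so nullity(A) = 4 - 1 = 3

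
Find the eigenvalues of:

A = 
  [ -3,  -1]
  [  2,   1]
tr(A) = -2, det(A) = -1
Characteristic polynomial: λ² - tr(A)λ + det(A) = λ² + 2λ - 1
λ² + 2λ - 1 = 0  ⇒  λ = (-2 ± √((2)² - 4·(-1)))/2 = (-2 ± √(8))/2
  = -1 + √2,  -1 - √2

λ = -1 + √2, -1 - √2  (≈ 0.4142, -2.414)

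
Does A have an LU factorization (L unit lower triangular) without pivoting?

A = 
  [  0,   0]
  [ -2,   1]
No.
A[1,1] = 0 but A[2,1] = -2 ≠ 0. Any LU with L unit lower triangular has (LU)[1,1] = U[1,1] and (LU)[2,1] = L[2,1]·U[1,1]; matching A forces U[1,1] = 0, which then forces (LU)[2,1] = 0 ≠ -2. A row swap (pivoting) is required.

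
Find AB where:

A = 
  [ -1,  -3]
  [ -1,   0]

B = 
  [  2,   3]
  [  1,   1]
A is 2×2 and B is 2×2, so AB is 2×2. Each entry is (row of A)·(column of B):
AB[1,1] = (-1)(2) + (-3)(1) = -5
AB[1,2] = (-1)(3) + (-3)(1) = -6
AB[2,1] = (-1)(2) + (0)(1) = -2
AB[2,2] = (-1)(3) + (0)(1) = -3

AB = 
  [ -5,  -6]
  [ -2,  -3]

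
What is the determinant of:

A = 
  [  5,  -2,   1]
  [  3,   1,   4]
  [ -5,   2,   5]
Cofactor expansion along row 1:
det(A) = (5)·((1)(5) - (4)(2)) - (-2)·((3)(5) - (4)(-5)) + (1)·((3)(2) - (1)(-5))
  = (5)(-3) - (-2)(35) + (1)(11)
  = 66

det(A) = 66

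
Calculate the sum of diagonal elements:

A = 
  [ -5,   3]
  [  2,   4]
-1

tr(A) = -5 + 4 = -1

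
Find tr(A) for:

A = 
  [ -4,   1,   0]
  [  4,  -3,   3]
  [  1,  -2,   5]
-2

tr(A) = -4 + -3 + 5 = -2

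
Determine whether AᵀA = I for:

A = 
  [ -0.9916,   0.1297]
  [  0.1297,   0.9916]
Yes

AᵀA = 
  [  1.0001,   0]
  [  0,   1.0001]
≈ I (equal to I up to the 4-dp rounding of the entries)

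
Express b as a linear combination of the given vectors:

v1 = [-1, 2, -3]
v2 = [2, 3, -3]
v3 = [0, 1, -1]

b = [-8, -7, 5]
c1 = 2, c2 = -3, c3 = -2

b = 2·v1 + -3·v2 + -2·v3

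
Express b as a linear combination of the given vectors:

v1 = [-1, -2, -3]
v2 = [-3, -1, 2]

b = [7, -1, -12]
c1 = 2, c2 = -3

b = 2·v1 + -3·v2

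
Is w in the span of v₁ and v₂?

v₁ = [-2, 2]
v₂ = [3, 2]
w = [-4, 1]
Yes

Form the augmented matrix and row-reduce:
[v₁|v₂|w] = 
  [ -2,   3,  -4]
  [  2,   2,   1]
R2 → R2 + (1)·R1
REF = 
  [ -2,   3,  -4]
  [  0,   5,  -3]

No row of the form [0 0 | nonzero], so the system is consistent. Back-substitution gives c₁ = 11/10, c₂ = -3/5: w = (11/10)·v₁ + (-3/5)·v₂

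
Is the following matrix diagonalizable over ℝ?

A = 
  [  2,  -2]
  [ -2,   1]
Yes

tr(A) = 3, det(A) = -2
Characteristic polynomial: λ² - tr(A)λ + det(A) = λ² - 3λ - 2
λ² - 3λ - 2 = 0  ⇒  λ = (3 ± √((-3)² - 4·(-2)))/2 = (3 ± √(17))/2
  = (3 + √17)/2,  (3 - √17)/2
Eigenvalues: (3 + √17)/2, (3 - √17)/2  (≈ 3.562, -0.5616)
The two irrational eigenvalues are distinct (simple), so each has alg. mult. = geom. mult. = 1.
Sum of geometric multiplicities equals n, so A has n independent eigenvectors.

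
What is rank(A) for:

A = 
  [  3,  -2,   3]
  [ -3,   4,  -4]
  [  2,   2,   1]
Row reduce:
R2 → R2 + (1)·R1
R3 → R3 - (2/3)·R1
R3 → R3 - (5/3)·R2
REF = 
  [  3,  -2,   3]
  [  0,   2,  -1]
  [  0,   0, 2/3]
Pivot columns: 1, 2, 3 → 3 pivots.

rank(A) = 3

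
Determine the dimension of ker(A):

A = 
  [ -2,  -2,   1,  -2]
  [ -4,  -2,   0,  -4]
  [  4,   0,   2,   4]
nullity(A) = 2

Row reduce:
R2 → R2 - (2)·R1
R3 → R3 + (2)·R1
R3 → R3 + (2)·R2
REF = 
  [ -2,  -2,   1,  -2]
  [  0,   2,  -2,   0]
  [  0,   0,   0,   0]
Pivot columns: 1, 2 → 2 pivots.
rank(A) = 2, so nullity(A) = 4 - 2 = 2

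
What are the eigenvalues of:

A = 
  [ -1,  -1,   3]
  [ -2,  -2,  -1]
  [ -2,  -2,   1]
Characteristic polynomial: det(λI - A) = λ³ + 2λ² + λ
The constant term is 0, so λ = 0 is a root: p(λ) = λ(λ² + 2λ + 1)
λ² + 2λ + 1 = (λ + 1)²

λ = 0, -1, -1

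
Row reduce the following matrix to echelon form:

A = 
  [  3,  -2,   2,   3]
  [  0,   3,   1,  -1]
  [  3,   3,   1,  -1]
Row operations:
R3 → R3 - (1)·R1
R3 → R3 - (5/3)·R2

Resulting echelon form:
REF = 
  [   3,   -2,    2,    3]
  [   0,    3,    1,   -1]
  [   0,    0, -8/3, -7/3]

Rank = 3 (number of non-zero pivot rows).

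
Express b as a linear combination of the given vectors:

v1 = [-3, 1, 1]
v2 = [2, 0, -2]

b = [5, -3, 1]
c1 = -3, c2 = -2

b = -3·v1 + -2·v2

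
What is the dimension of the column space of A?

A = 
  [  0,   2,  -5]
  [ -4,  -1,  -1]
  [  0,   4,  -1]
dim(Col(A)) = 3

Row reduce:
Swap R1 ↔ R2
R3 → R3 - (2)·R2
REF = 
  [ -4,  -1,  -1]
  [  0,   2,  -5]
  [  0,   0,   9]
Pivot columns: 1, 2, 3 → 3 pivots.
dim(Col(A)) = number of pivot columns = 3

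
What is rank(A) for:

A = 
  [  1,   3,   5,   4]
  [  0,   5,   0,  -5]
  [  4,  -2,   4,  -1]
rank(A) = 3

Row reduce:
R3 → R3 - (4)·R1
R3 → R3 + (14/5)·R2
REF = 
  [  1,   3,   5,   4]
  [  0,   5,   0,  -5]
  [  0,   0, -16, -31]
Pivot columns: 1, 2, 3 → 3 pivots.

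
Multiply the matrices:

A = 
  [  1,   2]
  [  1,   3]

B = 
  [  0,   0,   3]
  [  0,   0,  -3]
AB = 
  [  0,   0,  -3]
  [  0,   0,  -6]

A is 2×2 and B is 2×3, so AB is 2×3. Each entry is (row of A)·(column of B):
AB[1,1] = (1)(0) + (2)(0) = 0
AB[1,2] = (1)(0) + (2)(0) = 0
AB[1,3] = (1)(3) + (2)(-3) = -3
AB[2,1] = (1)(0) + (3)(0) = 0
AB[2,2] = (1)(0) + (3)(0) = 0
AB[2,3] = (1)(3) + (3)(-3) = -6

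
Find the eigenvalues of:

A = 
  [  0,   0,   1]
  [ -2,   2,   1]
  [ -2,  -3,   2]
Characteristic polynomial: det(λI - A) = λ³ - 4λ² + 9λ - 10
Testing integer divisors of the constant term: p(2) = 0, so (λ - 2) is a factor:
p(λ) = (λ - 2)(λ² - 2λ + 5)
λ² - 2λ + 5 = 0  ⇒  λ = (2 ± √((-2)² - 4·(5)))/2 = (2 ± √(-16))/2
  = 1 + 2i,  1 - 2i

λ = 2, 1 + 2i, 1 - 2i  (≈ 2, 1 + 2i, 1 - 2i)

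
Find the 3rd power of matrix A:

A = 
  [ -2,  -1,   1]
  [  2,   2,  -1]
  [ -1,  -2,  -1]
A² = A·A:
A²[1,1] = (-2)(-2) + (-1)(2) + (1)(-1) = 1
A²[1,2] = (-2)(-1) + (-1)(2) + (1)(-2) = -2
A²[1,3] = (-2)(1) + (-1)(-1) + (1)(-1) = -2
A²[2,1] = (2)(-2) + (2)(2) + (-1)(-1) = 1
A²[2,2] = (2)(-1) + (2)(2) + (-1)(-2) = 4
A²[2,3] = (2)(1) + (2)(-1) + (-1)(-1) = 1
A²[3,1] = (-1)(-2) + (-2)(2) + (-1)(-1) = -1
A²[3,2] = (-1)(-1) + (-2)(2) + (-1)(-2) = -1
A²[3,3] = (-1)(1) + (-2)(-1) + (-1)(-1) = 2
A² = 
  [  1,  -2,  -2]
  [  1,   4,   1]
  [ -1,  -1,   2]

A^3 = A^2·A:
A^3[1,1] = (1)(-2) + (-2)(2) + (-2)(-1) = -4
A^3[1,2] = (1)(-1) + (-2)(2) + (-2)(-2) = -1
A^3[1,3] = (1)(1) + (-2)(-1) + (-2)(-1) = 5
A^3[2,1] = (1)(-2) + (4)(2) + (1)(-1) = 5
A^3[2,2] = (1)(-1) + (4)(2) + (1)(-2) = 5
A^3[2,3] = (1)(1) + (4)(-1) + (1)(-1) = -4
A^3[3,1] = (-1)(-2) + (-1)(2) + (2)(-1) = -2
A^3[3,2] = (-1)(-1) + (-1)(2) + (2)(-2) = -5
A^3[3,3] = (-1)(1) + (-1)(-1) + (2)(-1) = -2
A^3 = 
  [ -4,  -1,   5]
  [  5,   5,  -4]
  [ -2,  -5,  -2]

Therefore
A^3 = 
  [ -4,  -1,   5]
  [  5,   5,  -4]
  [ -2,  -5,  -2]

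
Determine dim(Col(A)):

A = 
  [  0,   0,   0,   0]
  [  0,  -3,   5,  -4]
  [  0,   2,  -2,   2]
dim(Col(A)) = 2

Row reduce:
Swap R1 ↔ R2
R3 → R3 + (2/3)·R1
Swap R2 ↔ R3
REF = 
  [   0,   -3,    5,   -4]
  [   0,    0,  4/3, -2/3]
  [   0,    0,    0,    0]
Pivot columns: 2, 3 → 2 pivots.
dim(Col(A)) = number of pivot columns = 2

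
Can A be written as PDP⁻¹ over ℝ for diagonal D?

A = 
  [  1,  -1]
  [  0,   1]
No

tr(A) = 2, det(A) = 1
Characteristic polynomial: λ² - tr(A)λ + det(A) = λ² - 2λ + 1
λ² - 2λ + 1 = (λ - 1)²
Eigenvalues: 1, 1
λ=1: alg. mult. = 2, geom. mult. = 2 - rank(A - (1)I) = 2 - 1 = 1
Sum of geometric multiplicities = 1 < n = 2, so there aren't enough independent eigenvectors.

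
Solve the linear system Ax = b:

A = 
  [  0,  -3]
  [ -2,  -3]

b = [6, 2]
x = [2, -2]

Row reduce the augmented matrix [A|b]:
Swap R1 ↔ R2
REF = 
  [ -2,  -3,   2]
  [  0,  -3,   6]

Back-substitution:
x₂ = 6 / (-3) = -2
x₁ = (2 - (-3)(-2)) / (-2) = 2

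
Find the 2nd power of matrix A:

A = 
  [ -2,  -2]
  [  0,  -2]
A² = A·A:
A²[1,1] = (-2)(-2) + (-2)(0) = 4
A²[1,2] = (-2)(-2) + (-2)(-2) = 8
A²[2,1] = (0)(-2) + (-2)(0) = 0
A²[2,2] = (0)(-2) + (-2)(-2) = 4
A² = 
  [  4,   8]
  [  0,   4]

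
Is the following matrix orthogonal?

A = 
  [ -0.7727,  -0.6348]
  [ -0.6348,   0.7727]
Yes

AᵀA = 
  [  1,   0]
  [  0,   1]
≈ I (equal to I up to the 4-dp rounding of the entries)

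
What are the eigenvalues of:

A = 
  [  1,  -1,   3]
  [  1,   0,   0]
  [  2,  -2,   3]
λ = -1, (5 + √13)/2, (5 - √13)/2  (≈ -1, 4.303, 0.6972)

Characteristic polynomial: det(λI - A) = λ³ - 4λ² - 2λ + 3
Testing integer divisors of the constant term: p(-1) = 0, so (λ + 1) is a factor:
p(λ) = (λ + 1)(λ² - 5λ + 3)
λ² - 5λ + 3 = 0  ⇒  λ = (5 ± √((-5)² - 4·(3)))/2 = (5 ± √(13))/2
  = (5 + √13)/2,  (5 - √13)/2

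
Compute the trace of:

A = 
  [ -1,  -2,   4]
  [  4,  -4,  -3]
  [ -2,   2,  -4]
-9

tr(A) = -1 + -4 + -4 = -9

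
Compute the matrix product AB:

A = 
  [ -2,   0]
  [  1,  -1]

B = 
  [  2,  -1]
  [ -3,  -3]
A is 2×2 and B is 2×2, so AB is 2×2. Each entry is (row of A)·(column of B):
AB[1,1] = (-2)(2) + (0)(-3) = -4
AB[1,2] = (-2)(-1) + (0)(-3) = 2
AB[2,1] = (1)(2) + (-1)(-3) = 5
AB[2,2] = (1)(-1) + (-1)(-3) = 2

AB = 
  [ -4,   2]
  [  5,   2]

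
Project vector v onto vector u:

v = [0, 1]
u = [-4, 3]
v·u = (0)(-4) + (1)(3) = 3
u·u = (-4)² + (3)² = 25
proj_u(v) = (v·u / u·u) × u = (3/25) × u

proj_u(v) = [-12/25, 9/25]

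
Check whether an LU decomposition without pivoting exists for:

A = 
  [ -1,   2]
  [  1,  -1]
Yes.
A[1,1] = -1 ≠ 0, so Gaussian elimination proceeds without a row swap: multiplier ℓ₂₁ = (1)/(-1) = -1, and U[2,2] = -1 - (-1)(2) = 1.
L = 
  [  1,   0]
  [ -1,   1]
U = 
  [ -1,   2]
  [  0,   1]
Check row 2 of LU: [(-1)(-1), (-1)(2) + 1] = [1, -1] = row 2 of A ✓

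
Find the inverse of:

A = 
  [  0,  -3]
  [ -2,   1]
det(A) = (0)(1) - (-3)(-2) = -6
For a 2×2 matrix, A⁻¹ = (1/det(A)) · [[d, -b], [-c, a]]
    = (-1/6) · [[1, 3], [2, 0]]

A⁻¹ = 
  [-1/6, -1/2]
  [-1/3,    0]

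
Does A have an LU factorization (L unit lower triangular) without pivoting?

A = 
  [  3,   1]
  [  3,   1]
Yes.
A[1,1] = 3 ≠ 0, so Gaussian elimination proceeds without a row swap: multiplier ℓ₂₁ = (3)/(3) = 1, and U[2,2] = 1 - (1)(1) = 0.
L = 
  [  1,   0]
  [  1,   1]
U = 
  [  3,   1]
  [  0,   0]
Check row 2 of LU: [(1)(3), (1)(1) + 0] = [3, 1] = row 2 of A ✓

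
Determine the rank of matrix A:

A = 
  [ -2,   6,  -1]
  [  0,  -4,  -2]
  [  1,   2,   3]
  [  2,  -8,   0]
rank(A) = 2

Row reduce:
R3 → R3 + (1/2)·R1
R4 → R4 + (1)·R1
R3 → R3 + (5/4)·R2
R4 → R4 - (1/2)·R2
REF = 
  [ -2,   6,  -1]
  [  0,  -4,  -2]
  [  0,   0,   0]
  [  0,   0,   0]
Pivot columns: 1, 2 → 2 pivots.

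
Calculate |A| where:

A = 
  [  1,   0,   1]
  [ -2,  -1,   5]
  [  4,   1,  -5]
2

Cofactor expansion along row 1:
det(A) = (1)·((-1)(-5) - (5)(1)) - (0)·((-2)(-5) - (5)(4)) + (1)·((-2)(1) - (-1)(4))
  = (1)(0) - (0)(-10) + (1)(2)
  = 2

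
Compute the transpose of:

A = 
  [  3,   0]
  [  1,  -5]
Aᵀ = 
  [  3,   1]
  [  0,  -5]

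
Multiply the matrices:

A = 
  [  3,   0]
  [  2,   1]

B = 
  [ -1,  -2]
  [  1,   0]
AB = 
  [ -3,  -6]
  [ -1,  -4]

A is 2×2 and B is 2×2, so AB is 2×2. Each entry is (row of A)·(column of B):
AB[1,1] = (3)(-1) + (0)(1) = -3
AB[1,2] = (3)(-2) + (0)(0) = -6
AB[2,1] = (2)(-1) + (1)(1) = -1
AB[2,2] = (2)(-2) + (1)(0) = -4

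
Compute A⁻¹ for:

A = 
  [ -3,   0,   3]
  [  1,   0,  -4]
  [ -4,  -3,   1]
det(A) = (-3)·((0)(1) - (-4)(-3)) - (0)·((1)(1) - (-4)(-4)) + (3)·((1)(-3) - (0)(-4))
  = (-3)(-12) - (0)(-15) + (3)(-3)
  = 27
det(A) = 27 ≠ 0, so A is invertible.

Cofactors Cᵢⱼ = (-1)ⁱ⁺ʲ·Mᵢⱼ:
C = 
  [-12,  15,  -3]
  [ -9,   9,  -9]
  [  0,  -9,   0]

adj(A) = Cᵀ:
adj(A) = 
  [-12,  -9,   0]
  [ 15,   9,  -9]
  [ -3,  -9,   0]

A⁻¹ = (1/27) · adj(A):
A⁻¹ = 
  [-4/9, -1/3,    0]
  [ 5/9,  1/3, -1/3]
  [-1/9, -1/3,    0]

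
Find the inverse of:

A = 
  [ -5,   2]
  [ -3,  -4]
det(A) = (-5)(-4) - (2)(-3) = 26
For a 2×2 matrix, A⁻¹ = (1/det(A)) · [[d, -b], [-c, a]]
    = (1/26) · [[-4, -2], [3, -5]]

A⁻¹ = 
  [-2/13, -1/13]
  [ 3/26, -5/26]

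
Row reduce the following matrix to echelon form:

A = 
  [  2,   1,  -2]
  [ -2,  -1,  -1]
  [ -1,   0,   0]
Row operations:
R2 → R2 + (1)·R1
R3 → R3 + (1/2)·R1
Swap R2 ↔ R3

Resulting echelon form:
REF = 
  [  2,   1,  -2]
  [  0, 1/2,  -1]
  [  0,   0,  -3]

Rank = 3 (number of non-zero pivot rows).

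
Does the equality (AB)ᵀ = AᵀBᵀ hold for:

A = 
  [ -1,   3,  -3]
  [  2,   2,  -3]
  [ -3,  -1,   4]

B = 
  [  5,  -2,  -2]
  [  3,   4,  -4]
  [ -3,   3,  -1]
No

(AB)ᵀ = 
  [ 13,  25, -30]
  [  5,  -5,  14]
  [ -7,  -9,   6]

AᵀBᵀ = 
  [ -3,  17,  12]
  [ 13,  21,  -2]
  [-17, -37,  -4]

The two matrices differ, so (AB)ᵀ ≠ AᵀBᵀ in general. The correct identity is (AB)ᵀ = BᵀAᵀ.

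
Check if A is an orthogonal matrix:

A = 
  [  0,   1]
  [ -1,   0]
Yes

AᵀA = 
  [  1,   0]
  [  0,   1]
= I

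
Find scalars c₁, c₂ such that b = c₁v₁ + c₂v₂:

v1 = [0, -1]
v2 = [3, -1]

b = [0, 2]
c1 = -2, c2 = 0

b = -2·v1 + 0·v2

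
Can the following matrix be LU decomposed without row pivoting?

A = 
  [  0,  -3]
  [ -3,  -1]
No.
A[1,1] = 0 but A[2,1] = -3 ≠ 0. Any LU with L unit lower triangular has (LU)[1,1] = U[1,1] and (LU)[2,1] = L[2,1]·U[1,1]; matching A forces U[1,1] = 0, which then forces (LU)[2,1] = 0 ≠ -3. A row swap (pivoting) is required.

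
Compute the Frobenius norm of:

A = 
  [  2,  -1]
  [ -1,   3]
||A||_F = 3.873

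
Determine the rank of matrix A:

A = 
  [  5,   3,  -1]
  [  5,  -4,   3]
Row reduce:
R2 → R2 - (1)·R1
REF = 
  [  5,   3,  -1]
  [  0,  -7,   4]
Pivot columns: 1, 2 → 2 pivots.

rank(A) = 2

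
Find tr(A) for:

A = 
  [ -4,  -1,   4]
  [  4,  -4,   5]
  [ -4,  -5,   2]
-6

tr(A) = -4 + -4 + 2 = -6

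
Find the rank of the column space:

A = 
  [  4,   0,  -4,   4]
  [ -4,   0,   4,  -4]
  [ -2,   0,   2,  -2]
Row reduce:
R2 → R2 + (1)·R1
R3 → R3 + (1/2)·R1
REF = 
  [  4,   0,  -4,   4]
  [  0,   0,   0,   0]
  [  0,   0,   0,   0]
Pivot columns: 1 → 1 pivot.
dim(Col(A)) = number of pivot columns = 1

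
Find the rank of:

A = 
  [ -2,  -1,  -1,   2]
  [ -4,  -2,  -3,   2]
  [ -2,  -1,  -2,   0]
rank(A) = 2

Row reduce:
R2 → R2 - (2)·R1
R3 → R3 - (1)·R1
R3 → R3 - (1)·R2
REF = 
  [ -2,  -1,  -1,   2]
  [  0,   0,  -1,  -2]
  [  0,   0,   0,   0]
Pivot columns: 1, 3 → 2 pivots.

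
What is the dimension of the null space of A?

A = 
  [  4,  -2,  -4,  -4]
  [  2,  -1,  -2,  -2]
nullity(A) = 3

Row reduce:
R2 → R2 - (1/2)·R1
REF = 
  [  4,  -2,  -4,  -4]
  [  0,   0,   0,   0]
Pivot columns: 1 → 1 pivot.
rank(A) = 1, so nullity(A) = 4 - 1 = 3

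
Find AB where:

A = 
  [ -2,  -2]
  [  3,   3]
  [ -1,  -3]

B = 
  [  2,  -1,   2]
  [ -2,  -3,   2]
AB = 
  [  0,   8,  -8]
  [  0, -12,  12]
  [  4,  10,  -8]

A is 3×2 and B is 2×3, so AB is 3×3. Each entry is (row of A)·(column of B):
AB[1,1] = (-2)(2) + (-2)(-2) = 0
AB[1,2] = (-2)(-1) + (-2)(-3) = 8
AB[1,3] = (-2)(2) + (-2)(2) = -8
AB[2,1] = (3)(2) + (3)(-2) = 0
AB[2,2] = (3)(-1) + (3)(-3) = -12
AB[2,3] = (3)(2) + (3)(2) = 12
AB[3,1] = (-1)(2) + (-3)(-2) = 4
AB[3,2] = (-1)(-1) + (-3)(-3) = 10
AB[3,3] = (-1)(2) + (-3)(2) = -8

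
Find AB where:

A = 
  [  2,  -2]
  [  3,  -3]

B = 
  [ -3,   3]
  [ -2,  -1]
AB = 
  [ -2,   8]
  [ -3,  12]

A is 2×2 and B is 2×2, so AB is 2×2. Each entry is (row of A)·(column of B):
AB[1,1] = (2)(-3) + (-2)(-2) = -2
AB[1,2] = (2)(3) + (-2)(-1) = 8
AB[2,1] = (3)(-3) + (-3)(-2) = -3
AB[2,2] = (3)(3) + (-3)(-1) = 12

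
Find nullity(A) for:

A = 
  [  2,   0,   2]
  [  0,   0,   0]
nullity(A) = 2

Row reduce:
(no row operations needed)
REF = 
  [  2,   0,   2]
  [  0,   0,   0]
Pivot columns: 1 → 1 pivot.
rank(A) = 1, so nullity(A) = 3 - 1 = 2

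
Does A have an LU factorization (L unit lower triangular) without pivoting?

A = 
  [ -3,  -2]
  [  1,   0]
Yes.
A[1,1] = -3 ≠ 0, so Gaussian elimination proceeds without a row swap: multiplier ℓ₂₁ = (1)/(-3) = -1/3, and U[2,2] = 0 - (-1/3)(-2) = -2/3.
L = 
  [   1,    0]
  [-1/3,    1]
U = 
  [  -3,   -2]
  [   0, -2/3]
Check row 2 of LU: [(-1/3)(-3), (-1/3)(-2) + (-2/3)] = [1, 0] = row 2 of A ✓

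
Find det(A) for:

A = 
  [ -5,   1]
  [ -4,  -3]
19

For a 2×2 matrix, det = ad - bc = (-5)(-3) - (1)(-4) = 19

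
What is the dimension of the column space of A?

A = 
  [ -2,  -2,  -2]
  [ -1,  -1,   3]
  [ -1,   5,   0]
dim(Col(A)) = 3

Row reduce:
R2 → R2 - (1/2)·R1
R3 → R3 - (1/2)·R1
Swap R2 ↔ R3
REF = 
  [ -2,  -2,  -2]
  [  0,   6,   1]
  [  0,   0,   4]
Pivot columns: 1, 2, 3 → 3 pivots.
dim(Col(A)) = number of pivot columns = 3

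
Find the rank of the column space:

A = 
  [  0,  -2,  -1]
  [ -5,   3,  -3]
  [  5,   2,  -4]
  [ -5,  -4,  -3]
Row reduce:
Swap R1 ↔ R2
R3 → R3 + (1)·R1
R4 → R4 - (1)·R1
R3 → R3 + (5/2)·R2
R4 → R4 - (7/2)·R2
R4 → R4 + (7/19)·R3
REF = 
  [   -5,     3,    -3]
  [    0,    -2,    -1]
  [    0,     0, -19/2]
  [    0,     0,     0]
Pivot columns: 1, 2, 3 → 3 pivots.
dim(Col(A)) = number of pivot columns = 3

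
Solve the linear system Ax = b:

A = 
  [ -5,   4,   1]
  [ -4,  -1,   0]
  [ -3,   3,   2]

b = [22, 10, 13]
x = [-3, 2, -1]

Row reduce the augmented matrix [A|b]:
R2 → R2 - (4/5)·R1
R3 → R3 - (3/5)·R1
R3 → R3 + (1/7)·R2
REF = 
  [   -5,     4,     1,    22]
  [    0, -21/5,  -4/5, -38/5]
  [    0,     0,   9/7,  -9/7]

Back-substitution:
x₃ = (-9/7) / (9/7) = -1
x₂ = (-38/5 - (-4/5)(-1)) / (-21/5) = 2
x₁ = (22 - (4)(2) - (1)(-1)) / (-5) = -3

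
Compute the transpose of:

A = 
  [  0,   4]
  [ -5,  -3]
Aᵀ = 
  [  0,  -5]
  [  4,  -3]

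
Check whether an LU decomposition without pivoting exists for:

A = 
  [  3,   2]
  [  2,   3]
Yes.
A[1,1] = 3 ≠ 0, so Gaussian elimination proceeds without a row swap: multiplier ℓ₂₁ = (2)/(3) = 2/3, and U[2,2] = 3 - (2/3)(2) = 5/3.
L = 
  [  1,   0]
  [2/3,   1]
U = 
  [  3,   2]
  [  0, 5/3]
Check row 2 of LU: [(2/3)(3), (2/3)(2) + (5/3)] = [2, 3] = row 2 of A ✓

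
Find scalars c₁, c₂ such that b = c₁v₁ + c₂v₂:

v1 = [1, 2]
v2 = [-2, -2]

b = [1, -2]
c1 = -3, c2 = -2

b = -3·v1 + -2·v2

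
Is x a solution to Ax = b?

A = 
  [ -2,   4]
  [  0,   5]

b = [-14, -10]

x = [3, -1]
No

Ax = [-10, -5] ≠ b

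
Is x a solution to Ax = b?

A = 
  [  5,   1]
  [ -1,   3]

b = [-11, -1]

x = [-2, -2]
No

Ax = [-12, -4] ≠ b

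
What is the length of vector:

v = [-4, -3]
5

||v||₂ = √((-4)² + (-3)²) = √25 = 5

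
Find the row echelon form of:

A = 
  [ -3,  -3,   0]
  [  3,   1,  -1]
Row operations:
R2 → R2 + (1)·R1

Resulting echelon form:
REF = 
  [ -3,  -3,   0]
  [  0,  -2,  -1]

Rank = 2 (number of non-zero pivot rows).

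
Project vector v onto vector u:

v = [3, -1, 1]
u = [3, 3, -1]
proj_u(v) = [15/19, 15/19, -5/19]

v·u = (3)(3) + (-1)(3) + (1)(-1) = 5
u·u = (3)² + (3)² + (-1)² = 19
proj_u(v) = (v·u / u·u) × u = (5/19) × u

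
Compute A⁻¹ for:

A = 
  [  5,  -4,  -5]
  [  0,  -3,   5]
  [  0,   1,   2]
det(A) = (5)·((-3)(2) - (5)(1)) - (-4)·((0)(2) - (5)(0)) + (-5)·((0)(1) - (-3)(0))
  = (5)(-11) - (-4)(0) + (-5)(0)
  = -55
det(A) = -55 ≠ 0, so A is invertible.

Cofactors Cᵢⱼ = (-1)ⁱ⁺ʲ·Mᵢⱼ:
C = 
  [-11,   0,   0]
  [  3,  10,  -5]
  [-35, -25, -15]

adj(A) = Cᵀ:
adj(A) = 
  [-11,   3, -35]
  [  0,  10, -25]
  [  0,  -5, -15]

A⁻¹ = (-1/55) · adj(A):
A⁻¹ = 
  [  1/5, -3/55,  7/11]
  [    0, -2/11,  5/11]
  [    0,  1/11,  3/11]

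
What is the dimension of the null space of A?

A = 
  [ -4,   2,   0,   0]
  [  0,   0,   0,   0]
nullity(A) = 3

Row reduce:
(no row operations needed)
REF = 
  [ -4,   2,   0,   0]
  [  0,   0,   0,   0]
Pivot columns: 1 → 1 pivot.
rank(A) = 1, so nullity(A) = 4 - 1 = 3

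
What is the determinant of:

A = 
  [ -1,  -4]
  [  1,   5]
-1

For a 2×2 matrix, det = ad - bc = (-1)(5) - (-4)(1) = -1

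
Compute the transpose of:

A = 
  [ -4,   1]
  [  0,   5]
Aᵀ = 
  [ -4,   0]
  [  1,   5]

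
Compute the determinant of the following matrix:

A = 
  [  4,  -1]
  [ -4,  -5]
-24

For a 2×2 matrix, det = ad - bc = (4)(-5) - (-1)(-4) = -24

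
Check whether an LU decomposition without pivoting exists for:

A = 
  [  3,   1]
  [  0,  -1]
Yes.
A[1,1] = 3 ≠ 0, so Gaussian elimination proceeds without a row swap: multiplier ℓ₂₁ = (0)/(3) = 0, and U[2,2] = -1 - (0)(1) = -1.
L = 
  [  1,   0]
  [  0,   1]
U = 
  [  3,   1]
  [  0,  -1]
Check row 2 of LU: [(0)(3), (0)(1) + (-1)] = [0, -1] = row 2 of A ✓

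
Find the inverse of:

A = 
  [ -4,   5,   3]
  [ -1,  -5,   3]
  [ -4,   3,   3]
det(A) = (-4)·((-5)(3) - (3)(3)) - (5)·((-1)(3) - (3)(-4)) + (3)·((-1)(3) - (-5)(-4))
  = (-4)(-24) - (5)(9) + (3)(-23)
  = -18
det(A) = -18 ≠ 0, so A is invertible.

Cofactors Cᵢⱼ = (-1)ⁱ⁺ʲ·Mᵢⱼ:
C = 
  [-24,  -9, -23]
  [ -6,   0,  -8]
  [ 30,   9,  25]

adj(A) = Cᵀ:
adj(A) = 
  [-24,  -6,  30]
  [ -9,   0,   9]
  [-23,  -8,  25]

A⁻¹ = (-1/18) · adj(A):
A⁻¹ = 
  [   4/3,    1/3,   -5/3]
  [   1/2,      0,   -1/2]
  [ 23/18,    4/9, -25/18]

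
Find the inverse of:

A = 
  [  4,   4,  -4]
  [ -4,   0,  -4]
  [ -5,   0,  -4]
det(A) = (4)·((0)(-4) - (-4)(0)) - (4)·((-4)(-4) - (-4)(-5)) + (-4)·((-4)(0) - (0)(-5))
  = (4)(0) - (4)(-4) + (-4)(0)
  = 16
det(A) = 16 ≠ 0, so A is invertible.

Cofactors Cᵢⱼ = (-1)ⁱ⁺ʲ·Mᵢⱼ:
C = 
  [  0,   4,   0]
  [ 16, -36, -20]
  [-16,  32,  16]

adj(A) = Cᵀ:
adj(A) = 
  [  0,  16, -16]
  [  4, -36,  32]
  [  0, -20,  16]

A⁻¹ = (1/16) · adj(A):
A⁻¹ = 
  [   0,    1,   -1]
  [ 1/4, -9/4,    2]
  [   0, -5/4,    1]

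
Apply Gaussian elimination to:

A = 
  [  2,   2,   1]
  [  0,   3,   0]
Row operations:
No row operations needed (already in echelon form).

Resulting echelon form:
REF = 
  [  2,   2,   1]
  [  0,   3,   0]

Rank = 2 (number of non-zero pivot rows).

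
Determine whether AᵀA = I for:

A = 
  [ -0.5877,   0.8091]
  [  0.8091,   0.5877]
Yes

AᵀA = 
  [  1,   0]
  [  0,   1]
≈ I (equal to I up to the 4-dp rounding of the entries)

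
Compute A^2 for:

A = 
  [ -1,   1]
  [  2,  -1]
A² = A·A:
A²[1,1] = (-1)(-1) + (1)(2) = 3
A²[1,2] = (-1)(1) + (1)(-1) = -2
A²[2,1] = (2)(-1) + (-1)(2) = -4
A²[2,2] = (2)(1) + (-1)(-1) = 3
A² = 
  [  3,  -2]
  [ -4,   3]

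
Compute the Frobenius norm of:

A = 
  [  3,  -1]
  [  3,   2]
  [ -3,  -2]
||A||_F = 6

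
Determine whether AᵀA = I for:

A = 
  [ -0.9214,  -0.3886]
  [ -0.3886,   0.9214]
Yes

AᵀA = 
  [  1,   0]
  [  0,   1]
≈ I (equal to I up to the 4-dp rounding of the entries)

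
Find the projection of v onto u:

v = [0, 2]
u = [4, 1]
v·u = (0)(4) + (2)(1) = 2
u·u = (4)² + (1)² = 17
proj_u(v) = (v·u / u·u) × u = (2/17) × u

proj_u(v) = [8/17, 2/17]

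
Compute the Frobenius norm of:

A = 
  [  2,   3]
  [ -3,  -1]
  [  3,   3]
||A||_F = 6.403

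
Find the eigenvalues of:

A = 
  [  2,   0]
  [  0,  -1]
λ = 2, -1

tr(A) = 1, det(A) = -2
Characteristic polynomial: λ² - tr(A)λ + det(A) = λ² - λ - 2
λ² - λ - 2 = (λ + 1)(λ - 2)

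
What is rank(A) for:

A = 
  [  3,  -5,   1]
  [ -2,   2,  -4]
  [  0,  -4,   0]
rank(A) = 3

Row reduce:
R2 → R2 + (2/3)·R1
R3 → R3 - (3)·R2
REF = 
  [    3,    -5,     1]
  [    0,  -4/3, -10/3]
  [    0,     0,    10]
Pivot columns: 1, 2, 3 → 3 pivots.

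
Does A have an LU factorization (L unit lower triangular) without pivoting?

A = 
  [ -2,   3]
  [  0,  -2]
Yes.
A[1,1] = -2 ≠ 0, so Gaussian elimination proceeds without a row swap: multiplier ℓ₂₁ = (0)/(-2) = 0, and U[2,2] = -2 - (0)(3) = -2.
L = 
  [  1,   0]
  [  0,   1]
U = 
  [ -2,   3]
  [  0,  -2]
Check row 2 of LU: [(0)(-2), (0)(3) + (-2)] = [0, -2] = row 2 of A ✓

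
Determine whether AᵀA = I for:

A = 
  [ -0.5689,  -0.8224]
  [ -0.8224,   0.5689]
Yes

AᵀA = 
  [  1,   0]
  [  0,   1]
≈ I (equal to I up to the 4-dp rounding of the entries)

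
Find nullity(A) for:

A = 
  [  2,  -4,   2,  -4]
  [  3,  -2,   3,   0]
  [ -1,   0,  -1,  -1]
nullity(A) = 2

Row reduce:
R2 → R2 - (3/2)·R1
R3 → R3 + (1/2)·R1
R3 → R3 + (1/2)·R2
REF = 
  [  2,  -4,   2,  -4]
  [  0,   4,   0,   6]
  [  0,   0,   0,   0]
Pivot columns: 1, 2 → 2 pivots.
rank(A) = 2, so nullity(A) = 4 - 2 = 2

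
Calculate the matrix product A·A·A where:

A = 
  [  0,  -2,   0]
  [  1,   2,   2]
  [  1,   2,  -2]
A^3 = 
  [ -8, -12,   0]
  [  6,   4,  12]
  [  6,  12, -20]

A² = A·A:
A²[1,1] = (0)(0) + (-2)(1) + (0)(1) = -2
A²[1,2] = (0)(-2) + (-2)(2) + (0)(2) = -4
A²[1,3] = (0)(0) + (-2)(2) + (0)(-2) = -4
A²[2,1] = (1)(0) + (2)(1) + (2)(1) = 4
A²[2,2] = (1)(-2) + (2)(2) + (2)(2) = 6
A²[2,3] = (1)(0) + (2)(2) + (2)(-2) = 0
A²[3,1] = (1)(0) + (2)(1) + (-2)(1) = 0
A²[3,2] = (1)(-2) + (2)(2) + (-2)(2) = -2
A²[3,3] = (1)(0) + (2)(2) + (-2)(-2) = 8
A² = 
  [ -2,  -4,  -4]
  [  4,   6,   0]
  [  0,  -2,   8]

A^3 = A^2·A:
A^3[1,1] = (-2)(0) + (-4)(1) + (-4)(1) = -8
A^3[1,2] = (-2)(-2) + (-4)(2) + (-4)(2) = -12
A^3[1,3] = (-2)(0) + (-4)(2) + (-4)(-2) = 0
A^3[2,1] = (4)(0) + (6)(1) + (0)(1) = 6
A^3[2,2] = (4)(-2) + (6)(2) + (0)(2) = 4
A^3[2,3] = (4)(0) + (6)(2) + (0)(-2) = 12
A^3[3,1] = (0)(0) + (-2)(1) + (8)(1) = 6
A^3[3,2] = (0)(-2) + (-2)(2) + (8)(2) = 12
A^3[3,3] = (0)(0) + (-2)(2) + (8)(-2) = -20
A^3 = 
  [ -8, -12,   0]
  [  6,   4,  12]
  [  6,  12, -20]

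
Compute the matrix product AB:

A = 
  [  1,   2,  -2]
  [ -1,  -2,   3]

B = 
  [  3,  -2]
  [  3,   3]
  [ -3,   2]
AB = 
  [ 15,   0]
  [-18,   2]

A is 2×3 and B is 3×2, so AB is 2×2. Each entry is (row of A)·(column of B):
AB[1,1] = (1)(3) + (2)(3) + (-2)(-3) = 15
AB[1,2] = (1)(-2) + (2)(3) + (-2)(2) = 0
AB[2,1] = (-1)(3) + (-2)(3) + (3)(-3) = -18
AB[2,2] = (-1)(-2) + (-2)(3) + (3)(2) = 2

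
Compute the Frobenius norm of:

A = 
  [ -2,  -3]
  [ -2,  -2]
||A||_F = 4.583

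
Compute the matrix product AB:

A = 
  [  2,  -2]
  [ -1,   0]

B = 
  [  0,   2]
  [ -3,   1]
A is 2×2 and B is 2×2, so AB is 2×2. Each entry is (row of A)·(column of B):
AB[1,1] = (2)(0) + (-2)(-3) = 6
AB[1,2] = (2)(2) + (-2)(1) = 2
AB[2,1] = (-1)(0) + (0)(-3) = 0
AB[2,2] = (-1)(2) + (0)(1) = -2

AB = 
  [  6,   2]
  [  0,  -2]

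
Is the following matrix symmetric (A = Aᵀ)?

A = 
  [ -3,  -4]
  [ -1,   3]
No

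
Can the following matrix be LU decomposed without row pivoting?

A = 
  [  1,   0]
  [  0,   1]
Yes.
A[1,1] = 1 ≠ 0, so Gaussian elimination proceeds without a row swap: multiplier ℓ₂₁ = (0)/(1) = 0, and U[2,2] = 1 - (0)(0) = 1.
L = 
  [  1,   0]
  [  0,   1]
U = 
  [  1,   0]
  [  0,   1]
Check row 2 of LU: [(0)(1), (0)(0) + 1] = [0, 1] = row 2 of A ✓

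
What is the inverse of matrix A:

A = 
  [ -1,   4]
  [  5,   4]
det(A) = (-1)(4) - (4)(5) = -24
For a 2×2 matrix, A⁻¹ = (1/det(A)) · [[d, -b], [-c, a]]
    = (-1/24) · [[4, -4], [-5, -1]]

A⁻¹ = 
  [-1/6,  1/6]
  [5/24, 1/24]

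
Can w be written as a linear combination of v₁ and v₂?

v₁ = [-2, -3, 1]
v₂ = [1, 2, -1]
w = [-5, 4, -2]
No

Form the augmented matrix and row-reduce:
[v₁|v₂|w] = 
  [ -2,   1,  -5]
  [ -3,   2,   4]
  [  1,  -1,  -2]
R2 → R2 - (3/2)·R1
R3 → R3 + (1/2)·R1
R3 → R3 + (1)·R2
REF = 
  [  -2,    1,   -5]
  [   0,  1/2, 23/2]
  [   0,    0,    7]

Row 3 reads [0 0 | 7], i.e. 0 = 7, so the system is inconsistent and w ∉ span{v₁, v₂}.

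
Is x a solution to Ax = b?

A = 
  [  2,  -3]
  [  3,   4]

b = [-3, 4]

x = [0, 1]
Yes

Ax = [-3, 4] = b ✓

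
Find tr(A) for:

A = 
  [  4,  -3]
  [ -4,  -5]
-1

tr(A) = 4 + -5 = -1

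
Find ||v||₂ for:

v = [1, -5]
5.099

||v||₂ = √((1)² + (-5)²) = √26 = 5.099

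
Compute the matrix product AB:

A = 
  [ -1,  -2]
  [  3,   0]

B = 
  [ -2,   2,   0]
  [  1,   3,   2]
A is 2×2 and B is 2×3, so AB is 2×3. Each entry is (row of A)·(column of B):
AB[1,1] = (-1)(-2) + (-2)(1) = 0
AB[1,2] = (-1)(2) + (-2)(3) = -8
AB[1,3] = (-1)(0) + (-2)(2) = -4
AB[2,1] = (3)(-2) + (0)(1) = -6
AB[2,2] = (3)(2) + (0)(3) = 6
AB[2,3] = (3)(0) + (0)(2) = 0

AB = 
  [  0,  -8,  -4]
  [ -6,   6,   0]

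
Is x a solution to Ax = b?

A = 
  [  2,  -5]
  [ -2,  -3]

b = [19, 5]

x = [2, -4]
No

Ax = [24, 8] ≠ b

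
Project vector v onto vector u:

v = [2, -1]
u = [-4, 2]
proj_u(v) = [2, -1]

v·u = (2)(-4) + (-1)(2) = -10
u·u = (-4)² + (2)² = 20
proj_u(v) = (v·u / u·u) × u = (-10/20) × u = (-1/2) × u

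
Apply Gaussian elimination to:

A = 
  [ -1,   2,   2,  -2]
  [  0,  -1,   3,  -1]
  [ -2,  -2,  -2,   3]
Row operations:
R3 → R3 - (2)·R1
R3 → R3 - (6)·R2

Resulting echelon form:
REF = 
  [ -1,   2,   2,  -2]
  [  0,  -1,   3,  -1]
  [  0,   0, -24,  13]

Rank = 3 (number of non-zero pivot rows).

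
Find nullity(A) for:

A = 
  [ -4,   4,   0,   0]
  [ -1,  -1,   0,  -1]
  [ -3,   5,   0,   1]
nullity(A) = 2

Row reduce:
R2 → R2 - (1/4)·R1
R3 → R3 - (3/4)·R1
R3 → R3 + (1)·R2
REF = 
  [ -4,   4,   0,   0]
  [  0,  -2,   0,  -1]
  [  0,   0,   0,   0]
Pivot columns: 1, 2 → 2 pivots.
rank(A) = 2, so nullity(A) = 4 - 2 = 2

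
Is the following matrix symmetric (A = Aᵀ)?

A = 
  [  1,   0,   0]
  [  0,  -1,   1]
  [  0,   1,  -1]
Yes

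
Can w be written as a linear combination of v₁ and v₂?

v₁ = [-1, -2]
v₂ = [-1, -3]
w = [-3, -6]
Yes

Form the augmented matrix and row-reduce:
[v₁|v₂|w] = 
  [ -1,  -1,  -3]
  [ -2,  -3,  -6]
R2 → R2 - (2)·R1
REF = 
  [ -1,  -1,  -3]
  [  0,  -1,   0]

No row of the form [0 0 | nonzero], so the system is consistent. Back-substitution gives c₁ = 3, c₂ = 0: w = (3)·v₁ + (0)·v₂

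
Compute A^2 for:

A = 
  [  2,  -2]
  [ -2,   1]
A² = A·A:
A²[1,1] = (2)(2) + (-2)(-2) = 8
A²[1,2] = (2)(-2) + (-2)(1) = -6
A²[2,1] = (-2)(2) + (1)(-2) = -6
A²[2,2] = (-2)(-2) + (1)(1) = 5
A² = 
  [  8,  -6]
  [ -6,   5]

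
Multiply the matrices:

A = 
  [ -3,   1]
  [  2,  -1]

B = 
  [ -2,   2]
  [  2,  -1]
AB = 
  [  8,  -7]
  [ -6,   5]

A is 2×2 and B is 2×2, so AB is 2×2. Each entry is (row of A)·(column of B):
AB[1,1] = (-3)(-2) + (1)(2) = 8
AB[1,2] = (-3)(2) + (1)(-1) = -7
AB[2,1] = (2)(-2) + (-1)(2) = -6
AB[2,2] = (2)(2) + (-1)(-1) = 5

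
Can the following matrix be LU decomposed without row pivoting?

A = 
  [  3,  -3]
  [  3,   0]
Yes.
A[1,1] = 3 ≠ 0, so Gaussian elimination proceeds without a row swap: multiplier ℓ₂₁ = (3)/(3) = 1, and U[2,2] = 0 - (1)(-3) = 3.
L = 
  [  1,   0]
  [  1,   1]
U = 
  [  3,  -3]
  [  0,   3]
Check row 2 of LU: [(1)(3), (1)(-3) + 3] = [3, 0] = row 2 of A ✓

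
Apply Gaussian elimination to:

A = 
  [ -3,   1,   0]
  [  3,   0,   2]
Row operations:
R2 → R2 + (1)·R1

Resulting echelon form:
REF = 
  [ -3,   1,   0]
  [  0,   1,   2]

Rank = 2 (number of non-zero pivot rows).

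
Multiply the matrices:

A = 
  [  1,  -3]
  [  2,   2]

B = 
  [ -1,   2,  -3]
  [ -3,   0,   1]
A is 2×2 and B is 2×3, so AB is 2×3. Each entry is (row of A)·(column of B):
AB[1,1] = (1)(-1) + (-3)(-3) = 8
AB[1,2] = (1)(2) + (-3)(0) = 2
AB[1,3] = (1)(-3) + (-3)(1) = -6
AB[2,1] = (2)(-1) + (2)(-3) = -8
AB[2,2] = (2)(2) + (2)(0) = 4
AB[2,3] = (2)(-3) + (2)(1) = -4

AB = 
  [  8,   2,  -6]
  [ -8,   4,  -4]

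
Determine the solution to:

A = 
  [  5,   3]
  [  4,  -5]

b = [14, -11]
x = [1, 3]

Row reduce the augmented matrix [A|b]:
R2 → R2 - (4/5)·R1
REF = 
  [     5,      3,     14]
  [     0,  -37/5, -111/5]

Back-substitution:
x₂ = (-111/5) / (-37/5) = 3
x₁ = (14 - (3)(3)) / 5 = 1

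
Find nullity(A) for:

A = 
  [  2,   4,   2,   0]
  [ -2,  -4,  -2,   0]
nullity(A) = 3

Row reduce:
R2 → R2 + (1)·R1
REF = 
  [  2,   4,   2,   0]
  [  0,   0,   0,   0]
Pivot columns: 1 → 1 pivot.
rank(A) = 1, so nullity(A) = 4 - 1 = 3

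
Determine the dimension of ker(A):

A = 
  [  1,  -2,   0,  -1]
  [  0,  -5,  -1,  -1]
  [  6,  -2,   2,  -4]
nullity(A) = 2

Row reduce:
R3 → R3 - (6)·R1
R3 → R3 + (2)·R2
REF = 
  [  1,  -2,   0,  -1]
  [  0,  -5,  -1,  -1]
  [  0,   0,   0,   0]
Pivot columns: 1, 2 → 2 pivots.
rank(A) = 2, so nullity(A) = 4 - 2 = 2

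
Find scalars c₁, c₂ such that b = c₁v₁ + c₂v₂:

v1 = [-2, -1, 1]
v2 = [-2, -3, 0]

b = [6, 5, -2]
c1 = -2, c2 = -1

b = -2·v1 + -1·v2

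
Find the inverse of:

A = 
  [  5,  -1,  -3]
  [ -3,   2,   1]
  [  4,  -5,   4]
det(A) = (5)·((2)(4) - (1)(-5)) - (-1)·((-3)(4) - (1)(4)) + (-3)·((-3)(-5) - (2)(4))
  = (5)(13) - (-1)(-16) + (-3)(7)
  = 28
det(A) = 28 ≠ 0, so A is invertible.

Cofactors Cᵢⱼ = (-1)ⁱ⁺ʲ·Mᵢⱼ:
C = 
  [ 13,  16,   7]
  [ 19,  32,  21]
  [  5,   4,   7]

adj(A) = Cᵀ:
adj(A) = 
  [ 13,  19,   5]
  [ 16,  32,   4]
  [  7,  21,   7]

A⁻¹ = (1/28) · adj(A):
A⁻¹ = 
  [13/28, 19/28,  5/28]
  [  4/7,   8/7,   1/7]
  [  1/4,   3/4,   1/4]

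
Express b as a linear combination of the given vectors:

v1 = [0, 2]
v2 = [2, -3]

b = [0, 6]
c1 = 3, c2 = 0

b = 3·v1 + 0·v2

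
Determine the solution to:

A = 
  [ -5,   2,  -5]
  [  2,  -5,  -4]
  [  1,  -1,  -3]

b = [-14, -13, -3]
x = [3, 3, 1]

Row reduce the augmented matrix [A|b]:
R2 → R2 + (2/5)·R1
R3 → R3 + (1/5)·R1
R3 → R3 - (1/7)·R2
REF = 
  [   -5,     2,    -5,   -14]
  [    0, -21/5,    -6, -93/5]
  [    0,     0, -22/7, -22/7]

Back-substitution:
x₃ = (-22/7) / (-22/7) = 1
x₂ = (-93/5 - (-6)(1)) / (-21/5) = 3
x₁ = (-14 - (2)(3) - (-5)(1)) / (-5) = 3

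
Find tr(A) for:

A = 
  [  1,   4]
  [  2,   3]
4

tr(A) = 1 + 3 = 4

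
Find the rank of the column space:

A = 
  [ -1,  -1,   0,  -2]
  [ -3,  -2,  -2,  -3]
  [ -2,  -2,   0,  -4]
dim(Col(A)) = 2

Row reduce:
R2 → R2 - (3)·R1
R3 → R3 - (2)·R1
REF = 
  [ -1,  -1,   0,  -2]
  [  0,   1,  -2,   3]
  [  0,   0,   0,   0]
Pivot columns: 1, 2 → 2 pivots.
dim(Col(A)) = number of pivot columns = 2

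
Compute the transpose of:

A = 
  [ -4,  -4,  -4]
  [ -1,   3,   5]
Aᵀ = 
  [ -4,  -1]
  [ -4,   3]
  [ -4,   5]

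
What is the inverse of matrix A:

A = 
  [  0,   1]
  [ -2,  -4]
det(A) = (0)(-4) - (1)(-2) = 2
For a 2×2 matrix, A⁻¹ = (1/det(A)) · [[d, -b], [-c, a]]
    = (1/2) · [[-4, -1], [2, 0]]

A⁻¹ = 
  [  -2, -1/2]
  [   1,    0]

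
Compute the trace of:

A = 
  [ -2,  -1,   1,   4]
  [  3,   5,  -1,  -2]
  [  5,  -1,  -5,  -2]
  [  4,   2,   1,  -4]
-6

tr(A) = -2 + 5 + -5 + -4 = -6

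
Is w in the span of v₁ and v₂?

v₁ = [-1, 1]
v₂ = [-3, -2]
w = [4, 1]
Yes

Form the augmented matrix and row-reduce:
[v₁|v₂|w] = 
  [ -1,  -3,   4]
  [  1,  -2,   1]
R2 → R2 + (1)·R1
REF = 
  [ -1,  -3,   4]
  [  0,  -5,   5]

No row of the form [0 0 | nonzero], so the system is consistent. Back-substitution gives c₁ = -1, c₂ = -1: w = (-1)·v₁ + (-1)·v₂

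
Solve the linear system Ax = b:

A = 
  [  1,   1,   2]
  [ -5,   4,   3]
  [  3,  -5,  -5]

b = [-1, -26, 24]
Row reduce the augmented matrix [A|b]:
R2 → R2 + (5)·R1
R3 → R3 - (3)·R1
R3 → R3 + (8/9)·R2
REF = 
  [   1,    1,    2,   -1]
  [   0,    9,   13,  -31]
  [   0,    0,  5/9, -5/9]

Back-substitution:
x₃ = (-5/9) / (5/9) = -1
x₂ = (-31 - (13)(-1)) / 9 = -2
x₁ = (-1 - (1)(-2) - (2)(-1)) / 1 = 3

x = [3, -2, -1]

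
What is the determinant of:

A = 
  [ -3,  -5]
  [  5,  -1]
28

For a 2×2 matrix, det = ad - bc = (-3)(-1) - (-5)(5) = 28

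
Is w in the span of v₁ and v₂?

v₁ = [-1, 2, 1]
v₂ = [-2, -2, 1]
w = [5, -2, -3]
No

Form the augmented matrix and row-reduce:
[v₁|v₂|w] = 
  [ -1,  -2,   5]
  [  2,  -2,  -2]
  [  1,   1,  -3]
R2 → R2 + (2)·R1
R3 → R3 + (1)·R1
R3 → R3 - (1/6)·R2
REF = 
  [ -1,  -2,   5]
  [  0,  -6,   8]
  [  0,   0, 2/3]

Row 3 reads [0 0 | 2/3], i.e. 0 = 2/3, so the system is inconsistent and w ∉ span{v₁, v₂}.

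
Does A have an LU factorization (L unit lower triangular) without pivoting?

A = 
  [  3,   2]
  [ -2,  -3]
Yes.
A[1,1] = 3 ≠ 0, so Gaussian elimination proceeds without a row swap: multiplier ℓ₂₁ = (-2)/(3) = -2/3, and U[2,2] = -3 - (-2/3)(2) = -5/3.
L = 
  [   1,    0]
  [-2/3,    1]
U = 
  [   3,    2]
  [   0, -5/3]
Check row 2 of LU: [(-2/3)(3), (-2/3)(2) + (-5/3)] = [-2, -3] = row 2 of A ✓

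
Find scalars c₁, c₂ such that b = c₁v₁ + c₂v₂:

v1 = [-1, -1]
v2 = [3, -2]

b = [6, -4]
c1 = 0, c2 = 2

b = 0·v1 + 2·v2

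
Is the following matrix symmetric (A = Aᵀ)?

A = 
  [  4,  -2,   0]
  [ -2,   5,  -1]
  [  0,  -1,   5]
Yes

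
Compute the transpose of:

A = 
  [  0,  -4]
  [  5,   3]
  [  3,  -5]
Aᵀ = 
  [  0,   5,   3]
  [ -4,   3,  -5]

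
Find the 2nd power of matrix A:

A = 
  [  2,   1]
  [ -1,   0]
A² = A·A:
A²[1,1] = (2)(2) + (1)(-1) = 3
A²[1,2] = (2)(1) + (1)(0) = 2
A²[2,1] = (-1)(2) + (0)(-1) = -2
A²[2,2] = (-1)(1) + (0)(0) = -1
A² = 
  [  3,   2]
  [ -2,  -1]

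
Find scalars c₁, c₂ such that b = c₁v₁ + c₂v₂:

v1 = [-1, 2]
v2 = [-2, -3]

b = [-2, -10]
c1 = -2, c2 = 2

b = -2·v1 + 2·v2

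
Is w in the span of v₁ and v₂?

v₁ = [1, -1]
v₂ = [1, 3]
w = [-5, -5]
Yes

Form the augmented matrix and row-reduce:
[v₁|v₂|w] = 
  [  1,   1,  -5]
  [ -1,   3,  -5]
R2 → R2 + (1)·R1
REF = 
  [  1,   1,  -5]
  [  0,   4, -10]

No row of the form [0 0 | nonzero], so the system is consistent. Back-substitution gives c₁ = -5/2, c₂ = -5/2: w = (-5/2)·v₁ + (-5/2)·v₂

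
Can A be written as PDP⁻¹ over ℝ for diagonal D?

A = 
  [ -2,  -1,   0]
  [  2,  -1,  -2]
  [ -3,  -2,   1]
Yes

Characteristic polynomial: det(λI - A) = λ³ + 2λ² - 3λ - 6
Testing integer divisors of the constant term: p(-2) = 0, so (λ + 2) is a factor:
p(λ) = (λ + 2)(λ² - 3)
λ² - 3 = 0  ⇒  λ = (0 ± √((0)² - 4·(-3)))/2 = (0 ± √(12))/2
  = √3,  -√3
Eigenvalues: -2, √3, -√3  (≈ -2, 1.732, -1.732)
The two irrational eigenvalues are distinct (simple), so each has alg. mult. = geom. mult. = 1.
λ=-2: alg. mult. = 1, geom. mult. = 3 - rank(A - (-2)I) = 3 - 2 = 1
Sum of geometric multiplicities equals n, so A has n independent eigenvectors.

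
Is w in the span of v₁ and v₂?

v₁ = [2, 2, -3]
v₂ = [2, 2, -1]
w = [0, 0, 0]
Yes

Form the augmented matrix and row-reduce:
[v₁|v₂|w] = 
  [  2,   2,   0]
  [  2,   2,   0]
  [ -3,  -1,   0]
R2 → R2 - (1)·R1
R3 → R3 + (3/2)·R1
Swap R2 ↔ R3
REF = 
  [  2,   2,   0]
  [  0,   2,   0]
  [  0,   0,   0]

No row of the form [0 0 | nonzero], so the system is consistent. Back-substitution gives c₁ = 0, c₂ = 0: w = (0)·v₁ + (0)·v₂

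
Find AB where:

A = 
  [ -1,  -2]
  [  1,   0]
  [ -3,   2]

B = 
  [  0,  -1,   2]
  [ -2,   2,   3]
A is 3×2 and B is 2×3, so AB is 3×3. Each entry is (row of A)·(column of B):
AB[1,1] = (-1)(0) + (-2)(-2) = 4
AB[1,2] = (-1)(-1) + (-2)(2) = -3
AB[1,3] = (-1)(2) + (-2)(3) = -8
AB[2,1] = (1)(0) + (0)(-2) = 0
AB[2,2] = (1)(-1) + (0)(2) = -1
AB[2,3] = (1)(2) + (0)(3) = 2
AB[3,1] = (-3)(0) + (2)(-2) = -4
AB[3,2] = (-3)(-1) + (2)(2) = 7
AB[3,3] = (-3)(2) + (2)(3) = 0

AB = 
  [  4,  -3,  -8]
  [  0,  -1,   2]
  [ -4,   7,   0]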